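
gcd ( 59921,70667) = 1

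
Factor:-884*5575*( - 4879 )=2^2*5^2*7^1*13^1*17^2*41^1*223^1= 24045175700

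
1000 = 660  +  340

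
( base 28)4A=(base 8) 172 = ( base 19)68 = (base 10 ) 122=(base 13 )95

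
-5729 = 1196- 6925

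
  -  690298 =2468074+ - 3158372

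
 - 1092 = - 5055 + 3963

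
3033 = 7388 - 4355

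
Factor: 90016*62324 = 5610157184 = 2^7*29^1  *97^1*15581^1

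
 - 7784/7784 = -1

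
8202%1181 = 1116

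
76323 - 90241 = -13918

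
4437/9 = 493=493.00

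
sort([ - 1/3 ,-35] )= [ - 35, - 1/3 ] 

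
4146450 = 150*27643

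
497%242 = 13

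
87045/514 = 87045/514 = 169.35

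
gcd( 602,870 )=2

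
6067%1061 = 762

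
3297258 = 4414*747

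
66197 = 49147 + 17050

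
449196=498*902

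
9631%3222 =3187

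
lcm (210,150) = 1050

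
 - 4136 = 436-4572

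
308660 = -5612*(-55)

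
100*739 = 73900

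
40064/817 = 49 + 31/817= 49.04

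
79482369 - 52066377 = 27415992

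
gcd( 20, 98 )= 2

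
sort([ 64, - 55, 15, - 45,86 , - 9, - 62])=[ - 62, - 55,  -  45,-9, 15,  64, 86 ]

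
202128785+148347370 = 350476155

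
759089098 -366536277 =392552821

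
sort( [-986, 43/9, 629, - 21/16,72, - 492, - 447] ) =[ - 986, - 492,-447 , - 21/16, 43/9,72,629] 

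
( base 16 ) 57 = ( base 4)1113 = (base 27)36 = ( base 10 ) 87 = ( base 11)7a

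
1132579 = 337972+794607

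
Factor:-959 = - 7^1*137^1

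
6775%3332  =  111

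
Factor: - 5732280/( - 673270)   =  2^2*3^2*13^( - 1) * 5179^(-1 )*15923^1 = 573228/67327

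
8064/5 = 8064/5 = 1612.80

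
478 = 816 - 338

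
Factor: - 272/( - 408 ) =2^1 * 3^( - 1) =2/3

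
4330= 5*866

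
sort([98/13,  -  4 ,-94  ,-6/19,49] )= [  -  94,- 4,-6/19,  98/13,  49 ]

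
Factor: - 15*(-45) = 3^3*5^2 = 675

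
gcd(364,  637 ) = 91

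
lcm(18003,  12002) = 36006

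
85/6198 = 85/6198  =  0.01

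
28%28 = 0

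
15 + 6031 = 6046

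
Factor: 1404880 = 2^4*5^1 *17^1  *  1033^1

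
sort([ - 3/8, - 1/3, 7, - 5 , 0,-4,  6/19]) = [ - 5, - 4,  -  3/8,-1/3, 0,6/19,  7]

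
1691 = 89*19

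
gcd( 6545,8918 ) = 7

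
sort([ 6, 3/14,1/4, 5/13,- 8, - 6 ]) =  [ - 8, - 6,3/14 , 1/4, 5/13,6 ]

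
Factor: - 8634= - 2^1*3^1*1439^1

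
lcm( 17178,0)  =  0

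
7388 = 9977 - 2589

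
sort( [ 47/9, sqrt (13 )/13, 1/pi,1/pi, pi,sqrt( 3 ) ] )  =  [ sqrt(13) /13, 1/pi, 1/pi, sqrt(3),pi,47/9 ] 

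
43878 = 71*618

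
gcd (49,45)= 1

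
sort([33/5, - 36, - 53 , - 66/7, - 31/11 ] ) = [- 53, -36, - 66/7, - 31/11, 33/5]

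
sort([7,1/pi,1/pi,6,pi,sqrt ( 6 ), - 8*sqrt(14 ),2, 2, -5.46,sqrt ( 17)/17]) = [ - 8 * sqrt ( 14), - 5.46,sqrt(17 ) /17,1/pi , 1/pi,2,  2,  sqrt( 6),  pi,6, 7]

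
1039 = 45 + 994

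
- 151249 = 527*( - 287 ) 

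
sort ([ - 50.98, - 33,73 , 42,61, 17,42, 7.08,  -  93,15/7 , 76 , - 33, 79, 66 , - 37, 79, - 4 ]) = [ - 93, - 50.98,- 37, - 33, - 33,-4, 15/7,7.08, 17,42, 42, 61, 66, 73, 76,79,79 ] 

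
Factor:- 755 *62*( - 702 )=32860620 =2^2*3^3 * 5^1*13^1*31^1*151^1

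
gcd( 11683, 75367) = 1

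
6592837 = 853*7729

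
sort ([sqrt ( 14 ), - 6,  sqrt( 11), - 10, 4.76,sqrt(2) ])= [ - 10, - 6 , sqrt( 2 ),sqrt(11),sqrt (14 ),4.76 ]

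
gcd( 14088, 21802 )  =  2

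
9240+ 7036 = 16276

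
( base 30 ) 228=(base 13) B09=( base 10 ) 1868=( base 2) 11101001100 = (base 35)1ID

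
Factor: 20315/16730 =2^(  -  1 )*7^( - 1 )*17^1  =  17/14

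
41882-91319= - 49437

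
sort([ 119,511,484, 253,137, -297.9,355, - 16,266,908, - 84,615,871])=[ - 297.9, - 84 , - 16, 119,137,  253,266, 355,484,511, 615,871,908 ]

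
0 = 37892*0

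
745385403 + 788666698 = 1534052101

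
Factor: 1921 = 17^1*113^1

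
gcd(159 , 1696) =53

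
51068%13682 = 10022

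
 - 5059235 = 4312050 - 9371285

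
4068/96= 42 + 3/8= 42.38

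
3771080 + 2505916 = 6276996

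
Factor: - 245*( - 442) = 2^1*5^1*7^2*13^1 *17^1 = 108290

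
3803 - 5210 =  - 1407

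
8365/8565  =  1673/1713  =  0.98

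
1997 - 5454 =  - 3457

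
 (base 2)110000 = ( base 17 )2e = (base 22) 24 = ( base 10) 48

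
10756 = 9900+856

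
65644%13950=9844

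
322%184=138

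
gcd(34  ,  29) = 1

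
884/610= 1 + 137/305=1.45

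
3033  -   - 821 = 3854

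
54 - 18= 36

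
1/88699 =1/88699 = 0.00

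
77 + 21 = 98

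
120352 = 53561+66791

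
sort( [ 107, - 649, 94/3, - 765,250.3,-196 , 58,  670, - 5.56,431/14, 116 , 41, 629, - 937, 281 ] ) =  [-937, - 765, - 649, - 196, - 5.56,431/14,94/3,  41 , 58, 107,116,250.3,281, 629, 670]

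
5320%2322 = 676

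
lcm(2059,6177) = 6177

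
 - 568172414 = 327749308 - 895921722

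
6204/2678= 2 + 424/1339= 2.32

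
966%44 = 42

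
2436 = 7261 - 4825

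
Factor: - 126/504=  - 1/4  =  - 2^ ( - 2)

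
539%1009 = 539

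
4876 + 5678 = 10554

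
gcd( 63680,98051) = 1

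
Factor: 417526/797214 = 208763/398607 =3^(-1) * 11^( - 1 )*47^(-1)*191^1*257^( - 1 )* 1093^1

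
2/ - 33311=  - 2/33311 =-  0.00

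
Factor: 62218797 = 3^1 * 3643^1*5693^1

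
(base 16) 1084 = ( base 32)444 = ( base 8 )10204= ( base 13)1C03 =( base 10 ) 4228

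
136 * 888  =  120768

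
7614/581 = 7614/581 = 13.10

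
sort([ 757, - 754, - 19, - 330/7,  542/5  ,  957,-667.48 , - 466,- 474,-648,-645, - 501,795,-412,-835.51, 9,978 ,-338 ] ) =[ - 835.51, - 754,-667.48 ,-648,-645, - 501 , - 474,-466,-412, - 338, - 330/7,-19,9,542/5, 757 , 795, 957,978]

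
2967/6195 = 989/2065  =  0.48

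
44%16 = 12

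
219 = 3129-2910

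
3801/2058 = 1 + 83/98 = 1.85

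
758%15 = 8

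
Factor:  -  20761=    - 13^1*1597^1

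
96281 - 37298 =58983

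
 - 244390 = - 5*48878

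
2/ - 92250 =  - 1/46125 = -0.00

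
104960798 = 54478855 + 50481943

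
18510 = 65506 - 46996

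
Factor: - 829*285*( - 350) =2^1*3^1*5^3 * 7^1*19^1*829^1 = 82692750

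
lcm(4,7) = 28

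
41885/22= 41885/22 = 1903.86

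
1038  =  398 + 640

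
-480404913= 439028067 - 919432980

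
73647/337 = 218 + 181/337 =218.54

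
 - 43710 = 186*( - 235 ) 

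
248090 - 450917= - 202827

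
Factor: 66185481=3^1*67^1 * 329281^1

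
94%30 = 4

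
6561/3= 2187 = 2187.00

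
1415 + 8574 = 9989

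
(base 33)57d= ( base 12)3361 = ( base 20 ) E49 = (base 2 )1011000111001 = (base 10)5689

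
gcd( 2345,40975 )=5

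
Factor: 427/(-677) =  - 7^1*61^1*677^(- 1 ) 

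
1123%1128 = 1123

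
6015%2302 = 1411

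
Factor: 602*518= 311836 = 2^2*7^2 * 37^1*43^1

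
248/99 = 2 + 50/99 = 2.51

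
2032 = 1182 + 850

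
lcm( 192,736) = 4416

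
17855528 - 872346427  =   - 854490899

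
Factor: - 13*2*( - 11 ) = 2^1*11^1*13^1 =286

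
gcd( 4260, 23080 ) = 20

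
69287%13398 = 2297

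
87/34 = 2 + 19/34 = 2.56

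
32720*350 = 11452000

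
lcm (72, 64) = 576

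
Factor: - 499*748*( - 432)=161244864 = 2^6*3^3 * 11^1*  17^1*499^1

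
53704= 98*548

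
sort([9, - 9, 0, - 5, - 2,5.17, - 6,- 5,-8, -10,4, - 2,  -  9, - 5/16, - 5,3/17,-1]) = [ - 10, - 9,  -  9, - 8,  -  6,  -  5, - 5,  -  5,-2,-2,- 1 , - 5/16, 0,3/17, 4, 5.17 , 9 ]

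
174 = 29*6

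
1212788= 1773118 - 560330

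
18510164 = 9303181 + 9206983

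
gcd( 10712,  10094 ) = 206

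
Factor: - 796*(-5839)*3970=18451940680 = 2^3*5^1 * 199^1*397^1*5839^1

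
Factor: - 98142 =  - 2^1*3^1*11^1*1487^1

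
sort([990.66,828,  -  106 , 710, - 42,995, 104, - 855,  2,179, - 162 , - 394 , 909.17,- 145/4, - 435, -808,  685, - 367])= [ - 855,  -  808,  -  435, - 394,  -  367, - 162, - 106, -42, - 145/4, 2,104,179,  685,710,  828, 909.17,990.66, 995]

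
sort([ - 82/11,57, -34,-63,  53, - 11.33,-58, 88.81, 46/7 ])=[  -  63, -58, - 34, - 11.33,-82/11,46/7  ,  53,57,88.81 ]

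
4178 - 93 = 4085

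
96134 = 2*48067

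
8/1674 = 4/837 = 0.00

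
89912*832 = 74806784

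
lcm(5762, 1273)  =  109478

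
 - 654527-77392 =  - 731919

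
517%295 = 222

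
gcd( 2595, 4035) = 15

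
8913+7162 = 16075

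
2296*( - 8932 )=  - 20507872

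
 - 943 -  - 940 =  - 3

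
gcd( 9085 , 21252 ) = 23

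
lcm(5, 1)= 5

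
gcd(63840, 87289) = 1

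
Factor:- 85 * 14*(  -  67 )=79730 = 2^1*5^1 * 7^1*17^1*67^1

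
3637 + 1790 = 5427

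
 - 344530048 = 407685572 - 752215620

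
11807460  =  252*46855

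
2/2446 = 1/1223 = 0.00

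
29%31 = 29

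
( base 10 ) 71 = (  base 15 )4B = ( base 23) 32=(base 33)25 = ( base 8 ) 107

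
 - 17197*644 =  - 11074868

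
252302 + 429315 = 681617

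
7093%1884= 1441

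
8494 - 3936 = 4558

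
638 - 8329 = -7691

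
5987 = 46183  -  40196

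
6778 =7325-547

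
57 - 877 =-820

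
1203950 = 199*6050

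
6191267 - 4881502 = 1309765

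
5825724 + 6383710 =12209434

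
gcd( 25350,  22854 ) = 78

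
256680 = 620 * 414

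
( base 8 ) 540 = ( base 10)352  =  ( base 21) GG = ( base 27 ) D1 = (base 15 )187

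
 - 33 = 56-89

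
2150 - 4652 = -2502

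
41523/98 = 423 + 69/98= 423.70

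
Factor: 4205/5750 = 2^ ( - 1 )*5^(-2 )*23^(  -  1 )*29^2 = 841/1150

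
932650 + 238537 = 1171187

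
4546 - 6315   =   - 1769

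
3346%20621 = 3346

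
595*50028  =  29766660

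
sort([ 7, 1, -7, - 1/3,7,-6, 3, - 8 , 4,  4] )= [ - 8,-7, - 6, - 1/3,  1, 3,4,4 , 7,7] 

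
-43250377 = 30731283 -73981660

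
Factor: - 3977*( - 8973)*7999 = 3^2*19^1*41^1*97^1*421^1*997^1 = 285449282379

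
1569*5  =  7845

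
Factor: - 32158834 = -2^1*61^1*263597^1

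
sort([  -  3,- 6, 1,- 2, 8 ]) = [ - 6, - 3 , - 2, 1, 8] 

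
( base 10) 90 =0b1011010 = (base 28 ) 36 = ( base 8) 132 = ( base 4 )1122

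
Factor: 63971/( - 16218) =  - 2^( - 1)*3^(-2)*71^1 = -71/18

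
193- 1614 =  - 1421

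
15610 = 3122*5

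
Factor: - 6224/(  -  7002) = 2^3 * 3^( - 2) = 8/9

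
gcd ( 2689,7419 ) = 1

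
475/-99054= - 475/99054  =  - 0.00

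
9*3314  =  29826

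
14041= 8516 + 5525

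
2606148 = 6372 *409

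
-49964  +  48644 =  - 1320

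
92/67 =92/67 = 1.37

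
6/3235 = 6/3235 =0.00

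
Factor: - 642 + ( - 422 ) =-2^3*7^1*19^1  =  - 1064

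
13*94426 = 1227538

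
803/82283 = 803/82283 = 0.01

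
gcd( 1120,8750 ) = 70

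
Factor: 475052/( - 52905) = -2^2 * 3^( - 1)*5^( - 1)*113^1*1051^1  *  3527^( - 1)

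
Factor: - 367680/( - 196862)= 480/257 = 2^5*3^1*5^1*257^ ( - 1) 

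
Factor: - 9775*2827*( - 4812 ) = 2^2*3^1*5^2*11^1*17^1*23^1 *257^1  *401^1 = 132974447100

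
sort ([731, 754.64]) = [ 731, 754.64]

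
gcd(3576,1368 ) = 24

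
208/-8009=-1 + 7801/8009 =-  0.03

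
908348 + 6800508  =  7708856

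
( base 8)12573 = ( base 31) 5MC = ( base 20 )DEJ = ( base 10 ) 5499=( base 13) 2670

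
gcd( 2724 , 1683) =3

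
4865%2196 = 473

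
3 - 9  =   -6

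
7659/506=333/22  =  15.14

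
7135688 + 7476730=14612418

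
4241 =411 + 3830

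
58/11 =58/11 = 5.27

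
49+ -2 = 47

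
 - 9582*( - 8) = 76656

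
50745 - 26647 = 24098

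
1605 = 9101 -7496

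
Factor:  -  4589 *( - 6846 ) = 31416294 = 2^1*3^1 * 7^1*13^1 * 163^1 * 353^1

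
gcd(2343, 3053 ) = 71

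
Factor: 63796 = 2^2*41^1*389^1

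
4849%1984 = 881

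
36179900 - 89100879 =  - 52920979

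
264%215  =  49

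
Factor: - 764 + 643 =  - 121 =- 11^2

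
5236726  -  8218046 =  - 2981320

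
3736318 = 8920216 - 5183898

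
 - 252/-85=2 + 82/85 = 2.96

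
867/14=61 + 13/14  =  61.93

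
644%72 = 68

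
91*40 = 3640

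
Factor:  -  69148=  - 2^2 *59^1 * 293^1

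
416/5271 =416/5271 = 0.08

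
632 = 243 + 389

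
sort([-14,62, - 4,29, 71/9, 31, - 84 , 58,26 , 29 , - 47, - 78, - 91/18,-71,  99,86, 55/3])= [ - 84, - 78, - 71, - 47,-14, - 91/18,-4, 71/9, 55/3,26, 29, 29 , 31, 58,  62, 86,99 ] 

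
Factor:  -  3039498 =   -  2^1*3^3*7^1*11^1*17^1*43^1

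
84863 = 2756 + 82107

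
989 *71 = 70219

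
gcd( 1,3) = 1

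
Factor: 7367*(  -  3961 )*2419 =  - 70588081853 = -17^1*41^1*53^1 * 59^1*139^1*233^1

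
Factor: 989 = 23^1*43^1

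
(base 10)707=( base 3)222012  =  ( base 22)1a3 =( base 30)NH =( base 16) 2C3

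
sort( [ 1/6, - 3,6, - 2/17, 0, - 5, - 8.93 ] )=[ - 8.93, - 5,- 3,-2/17, 0,1/6, 6 ]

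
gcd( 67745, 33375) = 5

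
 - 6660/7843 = -1 + 1183/7843 =-0.85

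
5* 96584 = 482920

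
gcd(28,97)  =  1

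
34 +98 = 132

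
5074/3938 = 1+568/1969 =1.29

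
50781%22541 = 5699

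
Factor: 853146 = 2^1 *3^3 * 7^1*37^1*61^1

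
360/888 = 15/37  =  0.41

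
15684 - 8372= 7312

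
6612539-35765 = 6576774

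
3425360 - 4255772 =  - 830412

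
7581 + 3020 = 10601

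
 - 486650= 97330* (-5) 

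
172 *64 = 11008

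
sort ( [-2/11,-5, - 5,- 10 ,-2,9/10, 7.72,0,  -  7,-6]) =[-10, - 7,-6, - 5, - 5,-2, - 2/11,0, 9/10, 7.72] 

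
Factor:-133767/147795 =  - 267/295 = - 3^1*5^( - 1 ) * 59^(  -  1 )*89^1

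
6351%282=147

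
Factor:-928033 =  - 883^1 * 1051^1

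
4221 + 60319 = 64540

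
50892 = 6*8482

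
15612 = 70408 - 54796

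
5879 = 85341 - 79462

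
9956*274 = 2727944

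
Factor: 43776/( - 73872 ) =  - 2^4*3^ (  -  3 ) = -16/27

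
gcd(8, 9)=1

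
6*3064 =18384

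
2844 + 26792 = 29636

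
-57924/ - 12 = 4827 + 0/1=   4827.00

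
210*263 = 55230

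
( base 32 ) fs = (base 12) 364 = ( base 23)m2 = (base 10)508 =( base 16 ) 1FC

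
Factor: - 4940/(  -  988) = 5^1 = 5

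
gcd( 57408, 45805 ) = 1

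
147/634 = 147/634 = 0.23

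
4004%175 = 154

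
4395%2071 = 253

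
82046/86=41023/43 = 954.02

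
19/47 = 19/47 = 0.40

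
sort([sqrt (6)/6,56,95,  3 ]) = [sqrt( 6)/6, 3, 56, 95]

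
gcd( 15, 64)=1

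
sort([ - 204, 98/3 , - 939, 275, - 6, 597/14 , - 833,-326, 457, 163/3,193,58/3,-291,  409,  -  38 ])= [ - 939,  -  833 ,  -  326,-291,-204, - 38, - 6, 58/3,98/3, 597/14, 163/3,193, 275, 409 , 457 ]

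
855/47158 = 45/2482 = 0.02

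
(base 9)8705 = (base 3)22210012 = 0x1904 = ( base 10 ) 6404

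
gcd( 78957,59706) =279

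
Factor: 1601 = 1601^1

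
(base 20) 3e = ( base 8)112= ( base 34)26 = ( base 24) 32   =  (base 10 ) 74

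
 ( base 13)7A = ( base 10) 101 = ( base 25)41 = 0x65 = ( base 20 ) 51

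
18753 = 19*987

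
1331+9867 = 11198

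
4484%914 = 828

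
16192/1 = 16192 = 16192.00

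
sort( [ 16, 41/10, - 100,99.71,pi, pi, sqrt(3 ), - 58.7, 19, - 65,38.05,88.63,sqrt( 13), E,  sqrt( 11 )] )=[  -  100, - 65, - 58.7,sqrt( 3),  E, pi,pi,sqrt(11), sqrt( 13), 41/10 , 16,19  ,  38.05,88.63,99.71]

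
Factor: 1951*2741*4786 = 2^1 * 1951^1*2393^1 *2741^1 = 25594049126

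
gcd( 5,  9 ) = 1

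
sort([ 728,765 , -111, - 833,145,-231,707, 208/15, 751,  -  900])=[-900, - 833,-231 ,-111, 208/15, 145 , 707, 728,751, 765]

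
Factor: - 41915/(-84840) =83/168 = 2^( - 3)*3^( - 1)*7^( - 1) * 83^1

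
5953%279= 94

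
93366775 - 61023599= 32343176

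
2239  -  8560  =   - 6321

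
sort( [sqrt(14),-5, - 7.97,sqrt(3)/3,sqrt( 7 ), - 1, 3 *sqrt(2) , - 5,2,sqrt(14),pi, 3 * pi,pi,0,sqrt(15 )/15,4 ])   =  [ - 7.97 , - 5, - 5, - 1,0 , sqrt(15)/15,sqrt ( 3) /3,2,sqrt(7 ),pi, pi,sqrt( 14 ),  sqrt( 14),  4, 3  *sqrt ( 2), 3*pi ]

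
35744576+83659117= 119403693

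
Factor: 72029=17^1*19^1 *223^1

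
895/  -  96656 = -1 + 95761/96656 = -  0.01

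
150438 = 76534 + 73904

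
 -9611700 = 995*( -9660)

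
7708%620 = 268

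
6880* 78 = 536640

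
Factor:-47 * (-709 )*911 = 30357253 = 47^1* 709^1*911^1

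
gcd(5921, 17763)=5921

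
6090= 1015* 6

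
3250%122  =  78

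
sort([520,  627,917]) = [ 520,627, 917] 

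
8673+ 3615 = 12288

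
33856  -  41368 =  - 7512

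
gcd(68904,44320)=8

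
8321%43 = 22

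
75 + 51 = 126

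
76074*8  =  608592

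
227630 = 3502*65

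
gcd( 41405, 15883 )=7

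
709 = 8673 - 7964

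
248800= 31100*8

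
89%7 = 5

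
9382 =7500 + 1882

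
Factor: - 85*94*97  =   - 2^1*5^1 * 17^1*47^1*97^1=- 775030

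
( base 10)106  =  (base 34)34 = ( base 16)6a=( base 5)411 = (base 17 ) 64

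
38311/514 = 38311/514= 74.54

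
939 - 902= 37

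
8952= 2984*3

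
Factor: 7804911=3^1 * 97^1*26821^1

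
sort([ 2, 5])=[ 2, 5] 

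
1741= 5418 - 3677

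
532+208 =740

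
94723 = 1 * 94723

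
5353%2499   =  355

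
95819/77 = 1244+31/77=1244.40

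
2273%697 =182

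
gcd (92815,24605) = 95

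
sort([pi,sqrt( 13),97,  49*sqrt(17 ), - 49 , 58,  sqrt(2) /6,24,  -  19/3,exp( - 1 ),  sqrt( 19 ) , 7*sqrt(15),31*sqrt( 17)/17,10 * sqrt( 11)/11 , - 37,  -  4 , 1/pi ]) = [-49,-37,-19/3,  -  4,sqrt( 2 ) /6,1/pi, exp( - 1 ),  10*sqrt( 11)/11,pi,sqrt(13), sqrt(19), 31*sqrt (17) /17,24, 7*sqrt (15 ),58,97,49*sqrt(17)]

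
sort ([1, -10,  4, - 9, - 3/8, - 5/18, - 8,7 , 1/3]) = [ - 10, - 9,-8, - 3/8, -5/18,1/3,1,4, 7]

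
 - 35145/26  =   - 35145/26 = - 1351.73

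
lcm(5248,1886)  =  120704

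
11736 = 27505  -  15769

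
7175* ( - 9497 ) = -68140975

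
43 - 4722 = -4679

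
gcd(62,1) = 1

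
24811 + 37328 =62139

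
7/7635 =7/7635=0.00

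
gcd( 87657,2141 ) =1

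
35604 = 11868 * 3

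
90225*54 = 4872150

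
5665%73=44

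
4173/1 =4173 = 4173.00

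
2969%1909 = 1060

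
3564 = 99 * 36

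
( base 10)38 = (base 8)46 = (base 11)35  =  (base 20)1i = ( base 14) 2A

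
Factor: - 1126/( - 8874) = 563/4437 = 3^( - 2 ) *17^(-1) *29^( - 1 )*563^1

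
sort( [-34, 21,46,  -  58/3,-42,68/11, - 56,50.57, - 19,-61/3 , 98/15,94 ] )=[ - 56,-42, - 34,-61/3,  -  58/3, - 19,68/11,98/15,21,46, 50.57,  94 ]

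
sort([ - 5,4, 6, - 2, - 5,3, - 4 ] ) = [ - 5,-5, - 4, - 2,3,4,6 ] 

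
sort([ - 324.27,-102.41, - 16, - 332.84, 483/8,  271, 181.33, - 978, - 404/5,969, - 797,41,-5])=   [ - 978, - 797, - 332.84, -324.27, - 102.41, - 404/5, - 16, - 5, 41 , 483/8, 181.33, 271,969]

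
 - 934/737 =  - 934/737 = - 1.27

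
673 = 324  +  349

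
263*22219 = 5843597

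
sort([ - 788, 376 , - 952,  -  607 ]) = [ - 952, - 788, - 607 , 376] 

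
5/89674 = 5/89674= 0.00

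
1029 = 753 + 276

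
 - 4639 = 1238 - 5877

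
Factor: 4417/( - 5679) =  - 7/9 = -3^(-2)*7^1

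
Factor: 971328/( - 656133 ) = -323776/218711= - 2^6*5059^1*218711^(-1 )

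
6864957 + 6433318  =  13298275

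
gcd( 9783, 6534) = 9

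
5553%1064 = 233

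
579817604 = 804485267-224667663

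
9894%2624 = 2022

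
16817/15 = 1121 + 2/15  =  1121.13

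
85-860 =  - 775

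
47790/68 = 702 + 27/34 = 702.79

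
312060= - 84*( - 3715) 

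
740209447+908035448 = 1648244895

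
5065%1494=583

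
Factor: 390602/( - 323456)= - 541/448 = - 2^( - 6) * 7^(-1 )*541^1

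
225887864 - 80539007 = 145348857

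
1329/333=3+ 110/111 = 3.99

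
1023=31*33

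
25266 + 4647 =29913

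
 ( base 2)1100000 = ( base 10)96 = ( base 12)80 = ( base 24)40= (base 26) 3i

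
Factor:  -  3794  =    -  2^1*7^1*271^1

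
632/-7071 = -632/7071 = - 0.09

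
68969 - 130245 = - 61276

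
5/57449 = 5/57449 = 0.00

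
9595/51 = 9595/51=   188.14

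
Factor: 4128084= 2^2*3^5*31^1*137^1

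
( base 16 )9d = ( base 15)A7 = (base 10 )157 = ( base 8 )235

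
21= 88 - 67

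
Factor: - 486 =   -  2^1 * 3^5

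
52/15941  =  52/15941 = 0.00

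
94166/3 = 31388+2/3 = 31388.67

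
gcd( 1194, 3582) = 1194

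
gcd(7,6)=1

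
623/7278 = 623/7278 = 0.09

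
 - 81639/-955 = 85 + 464/955 = 85.49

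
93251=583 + 92668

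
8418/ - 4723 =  -2 + 1028/4723 = - 1.78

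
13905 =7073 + 6832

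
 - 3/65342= -3/65342=- 0.00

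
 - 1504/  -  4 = 376+0/1 = 376.00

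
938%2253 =938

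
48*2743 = 131664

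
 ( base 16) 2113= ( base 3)102121121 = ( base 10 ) 8467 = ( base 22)haj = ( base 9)12547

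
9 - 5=4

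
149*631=94019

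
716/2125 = 716/2125 = 0.34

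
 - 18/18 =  - 1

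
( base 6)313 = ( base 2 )1110101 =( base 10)117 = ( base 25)4h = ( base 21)5C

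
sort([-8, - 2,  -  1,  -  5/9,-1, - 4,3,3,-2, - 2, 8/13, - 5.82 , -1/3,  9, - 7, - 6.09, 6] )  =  [-8 , - 7,-6.09, - 5.82,  -  4, - 2, - 2,-2 , - 1, - 1, - 5/9, - 1/3, 8/13,3, 3, 6,  9] 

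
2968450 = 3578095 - 609645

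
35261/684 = 51 + 377/684 = 51.55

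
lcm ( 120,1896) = 9480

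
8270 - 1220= 7050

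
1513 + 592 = 2105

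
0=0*6012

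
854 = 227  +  627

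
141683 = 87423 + 54260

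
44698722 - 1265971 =43432751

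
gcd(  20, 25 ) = 5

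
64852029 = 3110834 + 61741195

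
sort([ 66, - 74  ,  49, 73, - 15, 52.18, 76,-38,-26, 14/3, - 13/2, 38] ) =[ - 74, - 38, - 26, - 15, - 13/2, 14/3,38 , 49,52.18,66,73, 76] 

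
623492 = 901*692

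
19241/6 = 3206+5/6 = 3206.83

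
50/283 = 50/283 =0.18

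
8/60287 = 8/60287 = 0.00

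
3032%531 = 377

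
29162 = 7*4166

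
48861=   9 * 5429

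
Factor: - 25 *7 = -5^2*7^1 = - 175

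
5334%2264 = 806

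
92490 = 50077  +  42413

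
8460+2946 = 11406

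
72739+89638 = 162377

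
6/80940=1/13490 = 0.00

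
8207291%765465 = 552641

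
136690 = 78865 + 57825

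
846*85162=72047052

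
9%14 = 9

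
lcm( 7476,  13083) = 52332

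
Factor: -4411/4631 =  - 401/421 = - 401^1*421^( - 1) 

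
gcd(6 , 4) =2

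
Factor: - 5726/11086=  - 7^1*23^ ( - 1 )*241^(-1 )*409^1  =  - 2863/5543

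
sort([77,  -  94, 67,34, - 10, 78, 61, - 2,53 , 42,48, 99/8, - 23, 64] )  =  [ - 94,-23, - 10,- 2,99/8 , 34, 42,48,53,61,64,  67, 77,  78]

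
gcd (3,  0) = 3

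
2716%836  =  208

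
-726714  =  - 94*7731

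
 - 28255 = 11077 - 39332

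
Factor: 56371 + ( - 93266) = - 36895 = -5^1*47^1*157^1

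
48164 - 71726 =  - 23562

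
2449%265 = 64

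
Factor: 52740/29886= 30/17= 2^1*3^1*5^1*17^( - 1 ) 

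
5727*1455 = 8332785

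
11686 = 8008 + 3678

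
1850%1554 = 296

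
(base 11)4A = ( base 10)54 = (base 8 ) 66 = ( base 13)42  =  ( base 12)46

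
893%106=45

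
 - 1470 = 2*( - 735) 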